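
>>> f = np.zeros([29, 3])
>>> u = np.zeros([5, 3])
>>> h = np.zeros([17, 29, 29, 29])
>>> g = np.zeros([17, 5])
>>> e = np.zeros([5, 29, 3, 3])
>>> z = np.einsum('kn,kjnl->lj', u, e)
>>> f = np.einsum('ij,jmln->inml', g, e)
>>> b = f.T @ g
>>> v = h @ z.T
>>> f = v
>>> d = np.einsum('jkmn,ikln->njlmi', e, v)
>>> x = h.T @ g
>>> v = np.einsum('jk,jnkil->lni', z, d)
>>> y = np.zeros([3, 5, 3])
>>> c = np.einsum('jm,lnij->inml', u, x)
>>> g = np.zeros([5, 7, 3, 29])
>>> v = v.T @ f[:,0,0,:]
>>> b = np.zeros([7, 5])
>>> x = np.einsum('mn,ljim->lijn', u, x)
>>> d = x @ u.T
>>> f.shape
(17, 29, 29, 3)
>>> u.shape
(5, 3)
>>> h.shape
(17, 29, 29, 29)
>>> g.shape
(5, 7, 3, 29)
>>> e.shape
(5, 29, 3, 3)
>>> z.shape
(3, 29)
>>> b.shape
(7, 5)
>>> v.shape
(3, 5, 3)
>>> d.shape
(29, 29, 29, 5)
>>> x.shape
(29, 29, 29, 3)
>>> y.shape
(3, 5, 3)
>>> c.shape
(29, 29, 3, 29)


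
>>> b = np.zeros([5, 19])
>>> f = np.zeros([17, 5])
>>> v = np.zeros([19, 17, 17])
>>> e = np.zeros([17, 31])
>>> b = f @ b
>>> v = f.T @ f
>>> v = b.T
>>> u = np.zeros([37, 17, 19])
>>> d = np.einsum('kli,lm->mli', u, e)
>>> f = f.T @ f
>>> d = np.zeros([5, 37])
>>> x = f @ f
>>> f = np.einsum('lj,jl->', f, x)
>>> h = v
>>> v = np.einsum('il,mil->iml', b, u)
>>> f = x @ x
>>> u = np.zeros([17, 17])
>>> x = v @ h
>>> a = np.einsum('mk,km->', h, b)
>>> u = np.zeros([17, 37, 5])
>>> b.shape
(17, 19)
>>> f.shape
(5, 5)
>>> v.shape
(17, 37, 19)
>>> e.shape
(17, 31)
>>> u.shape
(17, 37, 5)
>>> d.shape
(5, 37)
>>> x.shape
(17, 37, 17)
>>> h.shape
(19, 17)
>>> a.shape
()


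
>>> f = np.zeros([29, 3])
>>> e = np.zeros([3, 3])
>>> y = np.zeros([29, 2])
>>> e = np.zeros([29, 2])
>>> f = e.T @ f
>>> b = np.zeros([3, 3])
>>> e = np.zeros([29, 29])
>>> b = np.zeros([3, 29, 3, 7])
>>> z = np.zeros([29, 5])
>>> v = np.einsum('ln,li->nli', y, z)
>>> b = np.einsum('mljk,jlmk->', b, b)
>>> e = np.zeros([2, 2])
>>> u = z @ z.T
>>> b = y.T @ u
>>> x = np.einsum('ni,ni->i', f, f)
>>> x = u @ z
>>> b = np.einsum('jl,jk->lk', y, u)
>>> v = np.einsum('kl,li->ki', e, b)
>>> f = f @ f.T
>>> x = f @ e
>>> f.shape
(2, 2)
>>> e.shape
(2, 2)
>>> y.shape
(29, 2)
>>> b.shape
(2, 29)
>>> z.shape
(29, 5)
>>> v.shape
(2, 29)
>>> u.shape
(29, 29)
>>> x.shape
(2, 2)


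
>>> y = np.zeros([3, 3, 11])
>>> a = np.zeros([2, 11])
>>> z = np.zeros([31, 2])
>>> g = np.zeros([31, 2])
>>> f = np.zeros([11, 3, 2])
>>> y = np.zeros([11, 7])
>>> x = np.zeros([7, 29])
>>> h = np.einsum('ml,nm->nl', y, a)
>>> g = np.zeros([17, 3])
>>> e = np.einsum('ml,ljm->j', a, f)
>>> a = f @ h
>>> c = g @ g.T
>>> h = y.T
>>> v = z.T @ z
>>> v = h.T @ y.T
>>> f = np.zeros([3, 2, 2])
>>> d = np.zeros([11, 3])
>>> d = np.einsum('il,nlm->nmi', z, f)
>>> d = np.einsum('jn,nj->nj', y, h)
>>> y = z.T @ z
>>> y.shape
(2, 2)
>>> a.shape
(11, 3, 7)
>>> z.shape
(31, 2)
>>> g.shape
(17, 3)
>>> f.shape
(3, 2, 2)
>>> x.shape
(7, 29)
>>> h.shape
(7, 11)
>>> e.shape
(3,)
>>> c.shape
(17, 17)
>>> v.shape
(11, 11)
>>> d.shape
(7, 11)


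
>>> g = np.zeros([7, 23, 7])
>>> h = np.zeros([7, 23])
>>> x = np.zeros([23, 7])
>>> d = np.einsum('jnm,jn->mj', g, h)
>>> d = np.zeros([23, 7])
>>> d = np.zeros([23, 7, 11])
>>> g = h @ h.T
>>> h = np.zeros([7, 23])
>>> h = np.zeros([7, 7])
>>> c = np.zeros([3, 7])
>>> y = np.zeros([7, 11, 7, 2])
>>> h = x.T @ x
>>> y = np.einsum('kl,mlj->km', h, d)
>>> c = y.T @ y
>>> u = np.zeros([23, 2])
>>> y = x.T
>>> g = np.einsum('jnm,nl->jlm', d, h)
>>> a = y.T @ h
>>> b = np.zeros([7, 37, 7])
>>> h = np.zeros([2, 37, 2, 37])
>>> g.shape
(23, 7, 11)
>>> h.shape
(2, 37, 2, 37)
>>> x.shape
(23, 7)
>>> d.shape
(23, 7, 11)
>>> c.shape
(23, 23)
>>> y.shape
(7, 23)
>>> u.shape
(23, 2)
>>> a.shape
(23, 7)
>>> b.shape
(7, 37, 7)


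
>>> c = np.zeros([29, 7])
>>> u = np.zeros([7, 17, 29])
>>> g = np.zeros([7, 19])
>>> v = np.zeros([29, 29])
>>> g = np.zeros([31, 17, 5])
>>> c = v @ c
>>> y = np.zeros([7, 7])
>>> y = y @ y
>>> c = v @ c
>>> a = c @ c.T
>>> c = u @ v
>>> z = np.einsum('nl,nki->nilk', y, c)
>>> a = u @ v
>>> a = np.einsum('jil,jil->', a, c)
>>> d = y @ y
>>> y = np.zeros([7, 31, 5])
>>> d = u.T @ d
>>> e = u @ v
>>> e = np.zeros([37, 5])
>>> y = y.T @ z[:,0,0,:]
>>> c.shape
(7, 17, 29)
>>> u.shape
(7, 17, 29)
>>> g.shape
(31, 17, 5)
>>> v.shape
(29, 29)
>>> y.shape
(5, 31, 17)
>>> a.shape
()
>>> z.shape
(7, 29, 7, 17)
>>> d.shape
(29, 17, 7)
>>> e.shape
(37, 5)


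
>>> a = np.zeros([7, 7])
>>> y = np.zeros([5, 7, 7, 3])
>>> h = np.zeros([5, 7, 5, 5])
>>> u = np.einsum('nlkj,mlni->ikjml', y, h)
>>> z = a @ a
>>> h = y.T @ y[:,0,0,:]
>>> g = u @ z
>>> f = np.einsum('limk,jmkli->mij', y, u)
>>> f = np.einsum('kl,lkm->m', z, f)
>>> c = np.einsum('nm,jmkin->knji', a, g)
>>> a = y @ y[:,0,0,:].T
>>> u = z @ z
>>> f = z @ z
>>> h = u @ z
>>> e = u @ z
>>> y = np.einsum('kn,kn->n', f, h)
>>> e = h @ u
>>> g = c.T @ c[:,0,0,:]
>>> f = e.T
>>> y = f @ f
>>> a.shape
(5, 7, 7, 5)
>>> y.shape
(7, 7)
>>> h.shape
(7, 7)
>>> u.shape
(7, 7)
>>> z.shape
(7, 7)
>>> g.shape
(5, 5, 7, 5)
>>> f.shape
(7, 7)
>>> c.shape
(3, 7, 5, 5)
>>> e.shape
(7, 7)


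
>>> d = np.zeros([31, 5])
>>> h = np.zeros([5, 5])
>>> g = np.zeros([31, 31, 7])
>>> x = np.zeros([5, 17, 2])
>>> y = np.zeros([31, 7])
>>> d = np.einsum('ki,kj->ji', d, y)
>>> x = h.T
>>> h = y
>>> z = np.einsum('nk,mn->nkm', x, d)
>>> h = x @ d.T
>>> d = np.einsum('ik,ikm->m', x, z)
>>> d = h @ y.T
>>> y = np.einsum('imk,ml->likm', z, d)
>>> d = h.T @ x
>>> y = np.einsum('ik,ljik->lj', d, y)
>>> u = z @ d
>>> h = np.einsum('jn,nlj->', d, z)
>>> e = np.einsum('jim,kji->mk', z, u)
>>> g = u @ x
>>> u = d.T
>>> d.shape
(7, 5)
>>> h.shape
()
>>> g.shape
(5, 5, 5)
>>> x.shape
(5, 5)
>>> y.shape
(31, 5)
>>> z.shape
(5, 5, 7)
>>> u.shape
(5, 7)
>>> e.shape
(7, 5)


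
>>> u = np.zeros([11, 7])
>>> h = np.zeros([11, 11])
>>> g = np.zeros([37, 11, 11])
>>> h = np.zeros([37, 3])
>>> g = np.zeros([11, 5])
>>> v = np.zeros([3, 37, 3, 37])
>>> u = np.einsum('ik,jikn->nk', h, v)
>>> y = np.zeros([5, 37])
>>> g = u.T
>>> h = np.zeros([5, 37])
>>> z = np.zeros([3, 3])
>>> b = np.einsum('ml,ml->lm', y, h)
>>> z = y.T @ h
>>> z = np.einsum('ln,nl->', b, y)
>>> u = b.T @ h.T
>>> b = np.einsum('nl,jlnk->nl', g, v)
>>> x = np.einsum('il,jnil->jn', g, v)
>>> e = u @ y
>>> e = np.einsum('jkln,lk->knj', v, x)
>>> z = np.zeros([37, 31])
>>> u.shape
(5, 5)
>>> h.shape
(5, 37)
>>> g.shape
(3, 37)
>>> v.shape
(3, 37, 3, 37)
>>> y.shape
(5, 37)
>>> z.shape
(37, 31)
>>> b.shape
(3, 37)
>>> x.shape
(3, 37)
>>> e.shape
(37, 37, 3)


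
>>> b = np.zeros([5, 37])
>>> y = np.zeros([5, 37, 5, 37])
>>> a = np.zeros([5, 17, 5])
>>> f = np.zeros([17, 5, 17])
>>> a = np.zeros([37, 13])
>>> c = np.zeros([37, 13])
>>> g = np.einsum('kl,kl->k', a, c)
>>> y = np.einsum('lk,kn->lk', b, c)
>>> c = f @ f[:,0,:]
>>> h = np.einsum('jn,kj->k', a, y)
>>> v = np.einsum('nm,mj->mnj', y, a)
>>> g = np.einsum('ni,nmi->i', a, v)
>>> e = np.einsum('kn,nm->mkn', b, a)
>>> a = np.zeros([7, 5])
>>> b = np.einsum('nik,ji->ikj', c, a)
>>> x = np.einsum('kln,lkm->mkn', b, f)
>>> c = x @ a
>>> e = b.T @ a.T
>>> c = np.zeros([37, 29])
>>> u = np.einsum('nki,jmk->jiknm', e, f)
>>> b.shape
(5, 17, 7)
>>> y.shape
(5, 37)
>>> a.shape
(7, 5)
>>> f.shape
(17, 5, 17)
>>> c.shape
(37, 29)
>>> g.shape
(13,)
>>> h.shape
(5,)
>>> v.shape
(37, 5, 13)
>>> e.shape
(7, 17, 7)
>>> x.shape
(17, 5, 7)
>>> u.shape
(17, 7, 17, 7, 5)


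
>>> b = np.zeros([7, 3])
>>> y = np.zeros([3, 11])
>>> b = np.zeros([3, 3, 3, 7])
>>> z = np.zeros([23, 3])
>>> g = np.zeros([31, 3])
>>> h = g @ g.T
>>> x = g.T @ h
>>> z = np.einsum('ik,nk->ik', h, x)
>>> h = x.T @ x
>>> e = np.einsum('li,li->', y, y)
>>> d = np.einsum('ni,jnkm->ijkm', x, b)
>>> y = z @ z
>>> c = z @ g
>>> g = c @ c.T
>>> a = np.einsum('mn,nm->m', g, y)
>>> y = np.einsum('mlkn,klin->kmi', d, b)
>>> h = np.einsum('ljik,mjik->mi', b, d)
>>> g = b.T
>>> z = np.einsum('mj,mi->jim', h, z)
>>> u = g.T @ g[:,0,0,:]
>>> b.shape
(3, 3, 3, 7)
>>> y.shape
(3, 31, 3)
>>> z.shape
(3, 31, 31)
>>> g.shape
(7, 3, 3, 3)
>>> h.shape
(31, 3)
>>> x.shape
(3, 31)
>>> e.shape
()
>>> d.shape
(31, 3, 3, 7)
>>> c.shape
(31, 3)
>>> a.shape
(31,)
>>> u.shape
(3, 3, 3, 3)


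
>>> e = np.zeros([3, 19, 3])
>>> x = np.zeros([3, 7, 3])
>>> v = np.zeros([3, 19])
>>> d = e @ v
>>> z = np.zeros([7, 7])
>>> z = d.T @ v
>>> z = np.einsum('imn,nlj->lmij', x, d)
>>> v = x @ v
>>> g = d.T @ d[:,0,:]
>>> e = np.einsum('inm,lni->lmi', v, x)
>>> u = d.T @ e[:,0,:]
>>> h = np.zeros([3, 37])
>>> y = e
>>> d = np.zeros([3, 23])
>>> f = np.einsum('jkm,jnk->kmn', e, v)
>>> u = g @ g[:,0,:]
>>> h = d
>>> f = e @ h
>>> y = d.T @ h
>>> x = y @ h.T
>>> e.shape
(3, 19, 3)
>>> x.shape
(23, 3)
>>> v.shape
(3, 7, 19)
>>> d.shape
(3, 23)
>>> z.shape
(19, 7, 3, 19)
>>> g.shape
(19, 19, 19)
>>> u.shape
(19, 19, 19)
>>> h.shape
(3, 23)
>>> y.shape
(23, 23)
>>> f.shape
(3, 19, 23)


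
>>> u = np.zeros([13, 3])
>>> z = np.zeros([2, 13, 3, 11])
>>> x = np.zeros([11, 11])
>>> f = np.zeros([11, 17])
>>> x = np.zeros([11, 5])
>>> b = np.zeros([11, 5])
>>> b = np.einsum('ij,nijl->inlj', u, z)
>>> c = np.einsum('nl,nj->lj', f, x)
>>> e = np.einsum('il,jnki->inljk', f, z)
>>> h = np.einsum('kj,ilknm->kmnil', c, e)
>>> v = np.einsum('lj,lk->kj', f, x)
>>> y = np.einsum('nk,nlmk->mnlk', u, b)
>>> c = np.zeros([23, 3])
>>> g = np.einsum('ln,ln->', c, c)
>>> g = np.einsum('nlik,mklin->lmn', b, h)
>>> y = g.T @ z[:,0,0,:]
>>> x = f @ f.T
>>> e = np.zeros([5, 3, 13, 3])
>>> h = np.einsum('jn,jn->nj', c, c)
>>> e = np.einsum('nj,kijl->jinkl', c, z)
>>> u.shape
(13, 3)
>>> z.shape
(2, 13, 3, 11)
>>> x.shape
(11, 11)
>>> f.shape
(11, 17)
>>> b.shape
(13, 2, 11, 3)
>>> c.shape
(23, 3)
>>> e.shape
(3, 13, 23, 2, 11)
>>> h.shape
(3, 23)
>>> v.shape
(5, 17)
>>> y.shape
(13, 17, 11)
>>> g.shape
(2, 17, 13)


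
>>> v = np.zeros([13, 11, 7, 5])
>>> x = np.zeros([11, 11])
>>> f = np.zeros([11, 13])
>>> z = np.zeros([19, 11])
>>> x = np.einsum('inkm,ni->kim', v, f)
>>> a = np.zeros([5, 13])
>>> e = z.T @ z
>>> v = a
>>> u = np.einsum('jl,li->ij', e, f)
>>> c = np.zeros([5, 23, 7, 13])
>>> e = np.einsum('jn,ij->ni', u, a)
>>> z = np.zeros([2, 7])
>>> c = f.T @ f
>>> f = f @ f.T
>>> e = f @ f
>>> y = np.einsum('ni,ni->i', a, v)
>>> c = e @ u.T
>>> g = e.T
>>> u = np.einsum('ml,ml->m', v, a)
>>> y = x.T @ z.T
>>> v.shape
(5, 13)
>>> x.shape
(7, 13, 5)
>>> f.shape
(11, 11)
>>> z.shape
(2, 7)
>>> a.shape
(5, 13)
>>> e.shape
(11, 11)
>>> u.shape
(5,)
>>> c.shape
(11, 13)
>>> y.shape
(5, 13, 2)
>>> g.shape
(11, 11)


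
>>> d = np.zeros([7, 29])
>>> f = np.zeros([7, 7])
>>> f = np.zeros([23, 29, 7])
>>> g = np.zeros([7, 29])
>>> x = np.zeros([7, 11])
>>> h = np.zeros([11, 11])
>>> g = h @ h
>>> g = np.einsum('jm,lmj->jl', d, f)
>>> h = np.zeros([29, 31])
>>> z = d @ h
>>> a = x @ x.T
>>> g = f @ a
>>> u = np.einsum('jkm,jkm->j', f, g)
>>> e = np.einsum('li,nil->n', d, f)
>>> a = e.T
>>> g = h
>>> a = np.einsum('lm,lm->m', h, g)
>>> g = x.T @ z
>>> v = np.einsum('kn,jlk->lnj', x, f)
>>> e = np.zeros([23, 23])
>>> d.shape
(7, 29)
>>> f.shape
(23, 29, 7)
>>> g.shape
(11, 31)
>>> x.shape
(7, 11)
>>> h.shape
(29, 31)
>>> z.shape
(7, 31)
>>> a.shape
(31,)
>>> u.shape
(23,)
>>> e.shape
(23, 23)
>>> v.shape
(29, 11, 23)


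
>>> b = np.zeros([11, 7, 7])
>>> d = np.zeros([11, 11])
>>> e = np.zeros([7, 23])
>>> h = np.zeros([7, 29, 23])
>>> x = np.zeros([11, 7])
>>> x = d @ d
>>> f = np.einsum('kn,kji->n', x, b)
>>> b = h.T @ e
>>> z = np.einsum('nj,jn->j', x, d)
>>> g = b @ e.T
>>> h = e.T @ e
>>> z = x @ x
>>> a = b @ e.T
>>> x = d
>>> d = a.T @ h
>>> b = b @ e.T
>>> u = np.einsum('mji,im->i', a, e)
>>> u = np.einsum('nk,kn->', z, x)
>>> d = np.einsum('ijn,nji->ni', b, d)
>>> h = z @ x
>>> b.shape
(23, 29, 7)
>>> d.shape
(7, 23)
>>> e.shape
(7, 23)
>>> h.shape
(11, 11)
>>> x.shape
(11, 11)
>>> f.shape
(11,)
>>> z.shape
(11, 11)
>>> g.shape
(23, 29, 7)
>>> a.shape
(23, 29, 7)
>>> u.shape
()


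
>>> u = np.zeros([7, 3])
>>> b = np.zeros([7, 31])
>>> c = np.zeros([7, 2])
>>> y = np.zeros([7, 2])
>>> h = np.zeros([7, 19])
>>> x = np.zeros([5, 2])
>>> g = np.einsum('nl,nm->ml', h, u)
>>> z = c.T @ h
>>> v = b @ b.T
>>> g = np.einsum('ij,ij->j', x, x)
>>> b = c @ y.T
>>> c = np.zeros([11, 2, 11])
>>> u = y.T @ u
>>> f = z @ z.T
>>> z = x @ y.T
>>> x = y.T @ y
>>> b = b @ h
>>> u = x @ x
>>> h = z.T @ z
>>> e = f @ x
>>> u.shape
(2, 2)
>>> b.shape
(7, 19)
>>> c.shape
(11, 2, 11)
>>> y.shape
(7, 2)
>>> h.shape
(7, 7)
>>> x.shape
(2, 2)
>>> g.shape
(2,)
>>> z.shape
(5, 7)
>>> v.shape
(7, 7)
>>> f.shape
(2, 2)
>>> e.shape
(2, 2)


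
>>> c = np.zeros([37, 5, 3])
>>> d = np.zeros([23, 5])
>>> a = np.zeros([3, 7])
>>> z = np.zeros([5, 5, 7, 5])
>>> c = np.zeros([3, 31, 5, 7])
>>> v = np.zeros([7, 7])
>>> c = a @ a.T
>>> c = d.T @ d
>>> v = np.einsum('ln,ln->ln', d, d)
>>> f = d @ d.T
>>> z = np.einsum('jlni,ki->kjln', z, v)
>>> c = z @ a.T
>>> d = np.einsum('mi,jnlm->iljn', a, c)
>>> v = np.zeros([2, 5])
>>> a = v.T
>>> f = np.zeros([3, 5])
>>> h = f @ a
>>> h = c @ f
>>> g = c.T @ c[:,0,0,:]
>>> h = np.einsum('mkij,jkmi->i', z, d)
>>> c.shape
(23, 5, 5, 3)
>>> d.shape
(7, 5, 23, 5)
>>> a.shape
(5, 2)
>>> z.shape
(23, 5, 5, 7)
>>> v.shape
(2, 5)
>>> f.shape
(3, 5)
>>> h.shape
(5,)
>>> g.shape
(3, 5, 5, 3)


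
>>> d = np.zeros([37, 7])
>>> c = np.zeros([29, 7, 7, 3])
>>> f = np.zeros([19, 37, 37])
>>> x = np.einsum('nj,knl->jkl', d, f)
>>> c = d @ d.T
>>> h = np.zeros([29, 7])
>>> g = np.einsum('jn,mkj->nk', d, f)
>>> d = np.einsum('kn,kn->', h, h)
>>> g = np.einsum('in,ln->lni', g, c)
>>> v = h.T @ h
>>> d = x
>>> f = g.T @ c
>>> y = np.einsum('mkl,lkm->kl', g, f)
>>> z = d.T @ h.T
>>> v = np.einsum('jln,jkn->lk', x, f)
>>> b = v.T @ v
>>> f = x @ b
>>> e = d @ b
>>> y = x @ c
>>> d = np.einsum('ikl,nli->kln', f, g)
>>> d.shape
(19, 37, 37)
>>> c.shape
(37, 37)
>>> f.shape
(7, 19, 37)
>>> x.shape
(7, 19, 37)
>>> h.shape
(29, 7)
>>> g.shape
(37, 37, 7)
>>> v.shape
(19, 37)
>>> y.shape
(7, 19, 37)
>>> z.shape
(37, 19, 29)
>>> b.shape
(37, 37)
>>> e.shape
(7, 19, 37)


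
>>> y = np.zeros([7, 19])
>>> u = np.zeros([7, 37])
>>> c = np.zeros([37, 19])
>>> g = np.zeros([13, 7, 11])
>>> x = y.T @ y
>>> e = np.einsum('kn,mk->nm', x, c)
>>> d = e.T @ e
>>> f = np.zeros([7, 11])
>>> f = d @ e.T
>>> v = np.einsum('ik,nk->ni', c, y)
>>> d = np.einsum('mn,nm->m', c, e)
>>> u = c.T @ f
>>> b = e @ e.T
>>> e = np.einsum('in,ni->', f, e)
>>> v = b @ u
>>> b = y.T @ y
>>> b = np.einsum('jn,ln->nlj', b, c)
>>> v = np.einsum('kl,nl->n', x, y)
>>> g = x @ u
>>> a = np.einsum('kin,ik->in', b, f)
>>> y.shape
(7, 19)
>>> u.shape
(19, 19)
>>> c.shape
(37, 19)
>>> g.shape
(19, 19)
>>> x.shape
(19, 19)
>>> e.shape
()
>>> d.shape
(37,)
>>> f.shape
(37, 19)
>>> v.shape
(7,)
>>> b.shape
(19, 37, 19)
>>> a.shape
(37, 19)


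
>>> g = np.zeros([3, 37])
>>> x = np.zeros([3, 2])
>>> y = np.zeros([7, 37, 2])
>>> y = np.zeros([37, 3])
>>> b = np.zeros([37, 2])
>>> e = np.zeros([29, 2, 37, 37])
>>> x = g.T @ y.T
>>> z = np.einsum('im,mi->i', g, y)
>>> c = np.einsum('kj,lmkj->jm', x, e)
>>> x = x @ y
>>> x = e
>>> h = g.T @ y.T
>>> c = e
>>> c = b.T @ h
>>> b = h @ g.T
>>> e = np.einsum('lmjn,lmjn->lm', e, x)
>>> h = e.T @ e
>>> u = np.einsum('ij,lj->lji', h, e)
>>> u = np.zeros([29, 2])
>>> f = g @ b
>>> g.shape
(3, 37)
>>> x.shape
(29, 2, 37, 37)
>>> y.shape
(37, 3)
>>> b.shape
(37, 3)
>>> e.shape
(29, 2)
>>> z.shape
(3,)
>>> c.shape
(2, 37)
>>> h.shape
(2, 2)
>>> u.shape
(29, 2)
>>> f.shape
(3, 3)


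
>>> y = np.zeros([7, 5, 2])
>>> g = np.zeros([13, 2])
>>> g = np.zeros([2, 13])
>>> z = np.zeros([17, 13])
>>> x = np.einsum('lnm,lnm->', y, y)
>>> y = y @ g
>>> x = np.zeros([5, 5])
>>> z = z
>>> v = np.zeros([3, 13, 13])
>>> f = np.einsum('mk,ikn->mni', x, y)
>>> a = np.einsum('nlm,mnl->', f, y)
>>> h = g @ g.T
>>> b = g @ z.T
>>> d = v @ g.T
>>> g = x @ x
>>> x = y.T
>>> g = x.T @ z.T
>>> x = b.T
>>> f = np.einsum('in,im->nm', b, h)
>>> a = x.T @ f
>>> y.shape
(7, 5, 13)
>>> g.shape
(7, 5, 17)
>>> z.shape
(17, 13)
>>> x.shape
(17, 2)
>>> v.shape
(3, 13, 13)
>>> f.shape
(17, 2)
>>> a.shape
(2, 2)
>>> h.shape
(2, 2)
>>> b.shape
(2, 17)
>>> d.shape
(3, 13, 2)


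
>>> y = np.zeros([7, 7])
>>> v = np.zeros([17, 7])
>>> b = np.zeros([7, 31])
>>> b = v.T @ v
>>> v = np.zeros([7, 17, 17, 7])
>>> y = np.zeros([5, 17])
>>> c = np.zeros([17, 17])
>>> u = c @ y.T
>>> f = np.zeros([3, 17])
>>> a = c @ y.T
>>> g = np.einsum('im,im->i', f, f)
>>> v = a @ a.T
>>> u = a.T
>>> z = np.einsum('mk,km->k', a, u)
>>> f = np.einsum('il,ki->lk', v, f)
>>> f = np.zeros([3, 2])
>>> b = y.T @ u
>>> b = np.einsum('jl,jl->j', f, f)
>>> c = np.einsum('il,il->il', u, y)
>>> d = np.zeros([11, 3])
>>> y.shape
(5, 17)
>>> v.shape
(17, 17)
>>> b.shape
(3,)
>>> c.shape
(5, 17)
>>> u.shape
(5, 17)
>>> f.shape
(3, 2)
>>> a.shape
(17, 5)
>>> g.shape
(3,)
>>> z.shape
(5,)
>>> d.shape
(11, 3)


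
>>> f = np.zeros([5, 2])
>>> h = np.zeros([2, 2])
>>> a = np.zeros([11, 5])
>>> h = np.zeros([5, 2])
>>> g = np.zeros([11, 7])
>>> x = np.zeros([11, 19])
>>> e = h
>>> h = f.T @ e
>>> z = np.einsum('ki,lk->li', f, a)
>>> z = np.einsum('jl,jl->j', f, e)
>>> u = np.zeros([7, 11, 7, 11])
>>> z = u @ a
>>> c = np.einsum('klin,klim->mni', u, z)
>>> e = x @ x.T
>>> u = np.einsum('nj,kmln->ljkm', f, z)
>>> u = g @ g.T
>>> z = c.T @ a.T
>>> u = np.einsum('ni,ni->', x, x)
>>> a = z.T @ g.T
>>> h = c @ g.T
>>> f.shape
(5, 2)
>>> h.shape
(5, 11, 11)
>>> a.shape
(11, 11, 11)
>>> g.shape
(11, 7)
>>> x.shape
(11, 19)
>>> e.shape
(11, 11)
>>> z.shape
(7, 11, 11)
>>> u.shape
()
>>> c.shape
(5, 11, 7)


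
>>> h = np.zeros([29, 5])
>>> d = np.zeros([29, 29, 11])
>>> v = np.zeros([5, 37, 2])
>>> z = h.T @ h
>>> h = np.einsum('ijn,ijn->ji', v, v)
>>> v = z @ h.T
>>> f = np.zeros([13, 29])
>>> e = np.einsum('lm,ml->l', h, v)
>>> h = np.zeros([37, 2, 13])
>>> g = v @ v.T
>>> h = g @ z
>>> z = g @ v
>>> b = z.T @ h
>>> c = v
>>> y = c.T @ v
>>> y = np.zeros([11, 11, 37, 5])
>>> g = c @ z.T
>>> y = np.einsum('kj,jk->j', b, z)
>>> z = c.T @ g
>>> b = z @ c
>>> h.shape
(5, 5)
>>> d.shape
(29, 29, 11)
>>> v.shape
(5, 37)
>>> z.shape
(37, 5)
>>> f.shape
(13, 29)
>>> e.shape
(37,)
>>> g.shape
(5, 5)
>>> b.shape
(37, 37)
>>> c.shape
(5, 37)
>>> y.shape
(5,)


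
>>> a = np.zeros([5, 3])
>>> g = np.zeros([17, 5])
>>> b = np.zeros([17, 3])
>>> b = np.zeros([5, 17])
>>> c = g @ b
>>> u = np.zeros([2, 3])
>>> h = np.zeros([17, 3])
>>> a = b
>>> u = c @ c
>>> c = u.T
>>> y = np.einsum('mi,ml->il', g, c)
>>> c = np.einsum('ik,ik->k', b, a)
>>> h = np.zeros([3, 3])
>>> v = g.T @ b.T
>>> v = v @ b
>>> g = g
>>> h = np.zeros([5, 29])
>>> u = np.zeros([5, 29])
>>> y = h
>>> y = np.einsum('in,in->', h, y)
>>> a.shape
(5, 17)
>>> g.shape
(17, 5)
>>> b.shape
(5, 17)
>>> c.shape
(17,)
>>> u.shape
(5, 29)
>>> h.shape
(5, 29)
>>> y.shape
()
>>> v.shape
(5, 17)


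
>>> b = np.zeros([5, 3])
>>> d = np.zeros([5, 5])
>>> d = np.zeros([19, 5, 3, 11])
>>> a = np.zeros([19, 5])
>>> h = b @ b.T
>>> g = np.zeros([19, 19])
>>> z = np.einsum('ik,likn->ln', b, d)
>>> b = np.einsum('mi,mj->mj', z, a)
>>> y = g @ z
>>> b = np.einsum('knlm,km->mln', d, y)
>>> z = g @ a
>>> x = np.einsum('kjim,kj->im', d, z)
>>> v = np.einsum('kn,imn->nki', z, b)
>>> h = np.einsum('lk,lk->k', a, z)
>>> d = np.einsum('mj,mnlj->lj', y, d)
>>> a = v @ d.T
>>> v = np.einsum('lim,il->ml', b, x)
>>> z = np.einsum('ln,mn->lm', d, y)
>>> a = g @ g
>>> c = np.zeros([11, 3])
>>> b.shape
(11, 3, 5)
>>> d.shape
(3, 11)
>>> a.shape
(19, 19)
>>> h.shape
(5,)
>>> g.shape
(19, 19)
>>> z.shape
(3, 19)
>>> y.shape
(19, 11)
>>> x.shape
(3, 11)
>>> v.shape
(5, 11)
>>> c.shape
(11, 3)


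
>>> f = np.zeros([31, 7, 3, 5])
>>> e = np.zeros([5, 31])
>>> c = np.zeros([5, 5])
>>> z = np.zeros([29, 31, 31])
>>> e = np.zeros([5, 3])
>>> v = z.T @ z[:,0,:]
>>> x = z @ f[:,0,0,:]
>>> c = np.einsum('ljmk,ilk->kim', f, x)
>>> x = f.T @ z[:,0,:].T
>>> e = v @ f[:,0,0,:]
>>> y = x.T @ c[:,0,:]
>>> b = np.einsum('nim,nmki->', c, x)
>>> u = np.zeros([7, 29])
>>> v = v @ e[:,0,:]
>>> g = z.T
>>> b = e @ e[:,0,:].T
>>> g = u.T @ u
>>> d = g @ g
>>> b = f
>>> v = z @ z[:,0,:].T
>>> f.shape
(31, 7, 3, 5)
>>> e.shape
(31, 31, 5)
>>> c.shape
(5, 29, 3)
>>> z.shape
(29, 31, 31)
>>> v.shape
(29, 31, 29)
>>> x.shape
(5, 3, 7, 29)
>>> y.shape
(29, 7, 3, 3)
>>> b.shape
(31, 7, 3, 5)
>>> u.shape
(7, 29)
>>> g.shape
(29, 29)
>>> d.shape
(29, 29)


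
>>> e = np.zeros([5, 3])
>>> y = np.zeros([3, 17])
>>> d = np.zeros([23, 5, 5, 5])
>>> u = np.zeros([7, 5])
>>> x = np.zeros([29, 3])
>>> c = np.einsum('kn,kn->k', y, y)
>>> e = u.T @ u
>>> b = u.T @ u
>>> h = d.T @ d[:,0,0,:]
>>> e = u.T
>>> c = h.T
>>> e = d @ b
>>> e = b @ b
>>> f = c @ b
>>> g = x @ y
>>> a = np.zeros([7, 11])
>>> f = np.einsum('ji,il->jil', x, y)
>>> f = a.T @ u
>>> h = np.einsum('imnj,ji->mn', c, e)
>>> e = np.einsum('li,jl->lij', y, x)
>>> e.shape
(3, 17, 29)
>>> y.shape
(3, 17)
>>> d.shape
(23, 5, 5, 5)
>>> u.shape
(7, 5)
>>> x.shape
(29, 3)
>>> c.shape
(5, 5, 5, 5)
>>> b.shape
(5, 5)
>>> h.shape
(5, 5)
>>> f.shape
(11, 5)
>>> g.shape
(29, 17)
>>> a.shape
(7, 11)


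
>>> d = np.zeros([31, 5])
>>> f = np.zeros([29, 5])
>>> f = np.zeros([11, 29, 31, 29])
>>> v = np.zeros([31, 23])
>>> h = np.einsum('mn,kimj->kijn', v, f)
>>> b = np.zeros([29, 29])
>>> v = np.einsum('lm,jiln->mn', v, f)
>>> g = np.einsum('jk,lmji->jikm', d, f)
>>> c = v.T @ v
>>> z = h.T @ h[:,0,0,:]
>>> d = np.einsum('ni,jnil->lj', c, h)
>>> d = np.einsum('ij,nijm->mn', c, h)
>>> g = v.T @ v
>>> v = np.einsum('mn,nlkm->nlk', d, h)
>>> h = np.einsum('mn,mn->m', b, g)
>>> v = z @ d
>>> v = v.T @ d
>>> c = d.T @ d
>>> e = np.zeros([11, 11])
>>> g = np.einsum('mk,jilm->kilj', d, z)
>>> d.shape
(23, 11)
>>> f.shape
(11, 29, 31, 29)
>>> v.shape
(11, 29, 29, 11)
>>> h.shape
(29,)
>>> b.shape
(29, 29)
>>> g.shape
(11, 29, 29, 23)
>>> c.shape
(11, 11)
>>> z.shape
(23, 29, 29, 23)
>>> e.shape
(11, 11)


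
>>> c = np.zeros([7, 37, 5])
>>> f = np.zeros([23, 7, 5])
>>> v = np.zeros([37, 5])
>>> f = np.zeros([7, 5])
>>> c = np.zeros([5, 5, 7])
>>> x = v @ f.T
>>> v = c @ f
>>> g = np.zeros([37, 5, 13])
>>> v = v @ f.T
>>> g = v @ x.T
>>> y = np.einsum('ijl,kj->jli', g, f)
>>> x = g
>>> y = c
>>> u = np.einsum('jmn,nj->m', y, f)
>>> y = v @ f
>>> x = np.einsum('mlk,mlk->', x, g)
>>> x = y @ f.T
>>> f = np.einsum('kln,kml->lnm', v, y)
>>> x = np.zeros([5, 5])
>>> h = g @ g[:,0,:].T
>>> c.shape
(5, 5, 7)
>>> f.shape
(5, 7, 5)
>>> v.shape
(5, 5, 7)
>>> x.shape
(5, 5)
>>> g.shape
(5, 5, 37)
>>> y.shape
(5, 5, 5)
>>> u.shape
(5,)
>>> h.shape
(5, 5, 5)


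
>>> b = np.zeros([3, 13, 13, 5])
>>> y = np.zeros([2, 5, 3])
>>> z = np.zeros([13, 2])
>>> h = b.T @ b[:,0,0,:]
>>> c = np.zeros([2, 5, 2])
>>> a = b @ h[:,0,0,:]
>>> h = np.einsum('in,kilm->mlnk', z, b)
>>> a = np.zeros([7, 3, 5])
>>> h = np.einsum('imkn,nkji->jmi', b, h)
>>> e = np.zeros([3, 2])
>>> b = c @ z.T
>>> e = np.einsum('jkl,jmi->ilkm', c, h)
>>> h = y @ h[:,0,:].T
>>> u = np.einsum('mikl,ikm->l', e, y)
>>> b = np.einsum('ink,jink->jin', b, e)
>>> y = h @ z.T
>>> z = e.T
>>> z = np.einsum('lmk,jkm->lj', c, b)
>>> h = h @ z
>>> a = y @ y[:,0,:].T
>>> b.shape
(3, 2, 5)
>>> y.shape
(2, 5, 13)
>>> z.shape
(2, 3)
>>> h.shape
(2, 5, 3)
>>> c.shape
(2, 5, 2)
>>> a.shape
(2, 5, 2)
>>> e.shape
(3, 2, 5, 13)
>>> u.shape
(13,)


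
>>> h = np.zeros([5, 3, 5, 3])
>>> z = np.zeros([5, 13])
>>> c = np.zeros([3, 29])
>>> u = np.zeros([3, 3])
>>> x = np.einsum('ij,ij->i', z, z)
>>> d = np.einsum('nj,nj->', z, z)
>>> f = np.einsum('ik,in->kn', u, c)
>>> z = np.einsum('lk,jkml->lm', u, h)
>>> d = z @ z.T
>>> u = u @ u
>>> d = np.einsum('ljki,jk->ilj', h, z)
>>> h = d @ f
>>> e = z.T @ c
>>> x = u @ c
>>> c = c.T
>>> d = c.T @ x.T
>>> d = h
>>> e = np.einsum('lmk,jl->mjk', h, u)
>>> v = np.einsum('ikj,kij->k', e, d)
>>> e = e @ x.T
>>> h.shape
(3, 5, 29)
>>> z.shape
(3, 5)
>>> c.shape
(29, 3)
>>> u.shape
(3, 3)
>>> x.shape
(3, 29)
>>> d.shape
(3, 5, 29)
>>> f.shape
(3, 29)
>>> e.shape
(5, 3, 3)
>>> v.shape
(3,)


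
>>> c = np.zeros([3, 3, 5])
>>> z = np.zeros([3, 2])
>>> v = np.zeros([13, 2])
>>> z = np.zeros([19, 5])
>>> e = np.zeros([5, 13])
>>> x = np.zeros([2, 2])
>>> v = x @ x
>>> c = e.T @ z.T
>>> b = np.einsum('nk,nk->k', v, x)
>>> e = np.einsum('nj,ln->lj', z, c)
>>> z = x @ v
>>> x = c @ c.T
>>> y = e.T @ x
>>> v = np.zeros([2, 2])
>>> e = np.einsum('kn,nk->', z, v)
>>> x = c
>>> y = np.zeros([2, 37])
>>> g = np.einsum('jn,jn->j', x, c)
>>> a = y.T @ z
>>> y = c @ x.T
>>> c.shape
(13, 19)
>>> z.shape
(2, 2)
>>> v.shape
(2, 2)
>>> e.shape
()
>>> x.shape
(13, 19)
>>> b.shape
(2,)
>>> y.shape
(13, 13)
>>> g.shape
(13,)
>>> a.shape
(37, 2)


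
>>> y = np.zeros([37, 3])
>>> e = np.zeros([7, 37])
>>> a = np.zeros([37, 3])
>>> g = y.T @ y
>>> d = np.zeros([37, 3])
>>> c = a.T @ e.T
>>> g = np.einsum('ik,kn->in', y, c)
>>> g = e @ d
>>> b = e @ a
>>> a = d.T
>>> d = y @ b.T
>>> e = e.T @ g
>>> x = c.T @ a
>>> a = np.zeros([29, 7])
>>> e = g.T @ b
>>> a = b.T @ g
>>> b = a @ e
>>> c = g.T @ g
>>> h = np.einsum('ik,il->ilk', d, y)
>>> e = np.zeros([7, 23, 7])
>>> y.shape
(37, 3)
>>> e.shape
(7, 23, 7)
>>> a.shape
(3, 3)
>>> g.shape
(7, 3)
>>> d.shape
(37, 7)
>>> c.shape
(3, 3)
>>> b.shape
(3, 3)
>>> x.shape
(7, 37)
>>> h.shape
(37, 3, 7)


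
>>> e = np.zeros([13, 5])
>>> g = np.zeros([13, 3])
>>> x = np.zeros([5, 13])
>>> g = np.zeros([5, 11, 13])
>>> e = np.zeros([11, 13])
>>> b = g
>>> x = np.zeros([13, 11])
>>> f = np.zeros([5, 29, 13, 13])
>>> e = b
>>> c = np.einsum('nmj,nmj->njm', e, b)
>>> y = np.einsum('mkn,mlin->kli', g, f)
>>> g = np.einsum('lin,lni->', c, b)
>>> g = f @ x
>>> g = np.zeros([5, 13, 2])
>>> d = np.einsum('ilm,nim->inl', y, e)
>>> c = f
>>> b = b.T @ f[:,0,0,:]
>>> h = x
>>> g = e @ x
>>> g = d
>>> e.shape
(5, 11, 13)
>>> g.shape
(11, 5, 29)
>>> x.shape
(13, 11)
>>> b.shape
(13, 11, 13)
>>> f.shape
(5, 29, 13, 13)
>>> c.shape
(5, 29, 13, 13)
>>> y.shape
(11, 29, 13)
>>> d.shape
(11, 5, 29)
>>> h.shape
(13, 11)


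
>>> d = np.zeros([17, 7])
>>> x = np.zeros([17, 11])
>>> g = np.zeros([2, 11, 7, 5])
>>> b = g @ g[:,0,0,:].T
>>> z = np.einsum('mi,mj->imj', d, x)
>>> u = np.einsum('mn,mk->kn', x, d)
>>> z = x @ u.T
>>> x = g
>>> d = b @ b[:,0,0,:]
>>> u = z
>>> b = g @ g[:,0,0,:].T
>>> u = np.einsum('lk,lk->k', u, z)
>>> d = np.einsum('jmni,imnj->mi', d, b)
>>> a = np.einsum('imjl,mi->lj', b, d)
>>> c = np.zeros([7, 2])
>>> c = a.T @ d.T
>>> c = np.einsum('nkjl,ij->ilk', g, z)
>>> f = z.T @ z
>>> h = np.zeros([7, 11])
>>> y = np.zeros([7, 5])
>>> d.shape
(11, 2)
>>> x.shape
(2, 11, 7, 5)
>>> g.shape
(2, 11, 7, 5)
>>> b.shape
(2, 11, 7, 2)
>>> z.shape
(17, 7)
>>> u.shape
(7,)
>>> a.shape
(2, 7)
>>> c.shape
(17, 5, 11)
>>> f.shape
(7, 7)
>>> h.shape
(7, 11)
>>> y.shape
(7, 5)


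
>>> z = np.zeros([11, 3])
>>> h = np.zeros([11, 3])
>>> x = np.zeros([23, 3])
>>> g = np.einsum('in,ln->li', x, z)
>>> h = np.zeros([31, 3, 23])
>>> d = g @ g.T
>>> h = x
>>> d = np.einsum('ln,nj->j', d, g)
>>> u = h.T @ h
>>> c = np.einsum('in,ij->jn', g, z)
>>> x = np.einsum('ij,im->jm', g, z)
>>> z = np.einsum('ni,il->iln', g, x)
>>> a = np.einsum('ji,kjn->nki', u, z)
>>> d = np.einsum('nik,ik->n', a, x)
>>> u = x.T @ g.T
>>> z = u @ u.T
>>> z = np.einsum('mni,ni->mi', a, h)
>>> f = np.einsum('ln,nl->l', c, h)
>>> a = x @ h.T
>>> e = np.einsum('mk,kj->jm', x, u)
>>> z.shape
(11, 3)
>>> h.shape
(23, 3)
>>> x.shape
(23, 3)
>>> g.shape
(11, 23)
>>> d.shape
(11,)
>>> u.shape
(3, 11)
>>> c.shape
(3, 23)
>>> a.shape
(23, 23)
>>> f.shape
(3,)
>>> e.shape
(11, 23)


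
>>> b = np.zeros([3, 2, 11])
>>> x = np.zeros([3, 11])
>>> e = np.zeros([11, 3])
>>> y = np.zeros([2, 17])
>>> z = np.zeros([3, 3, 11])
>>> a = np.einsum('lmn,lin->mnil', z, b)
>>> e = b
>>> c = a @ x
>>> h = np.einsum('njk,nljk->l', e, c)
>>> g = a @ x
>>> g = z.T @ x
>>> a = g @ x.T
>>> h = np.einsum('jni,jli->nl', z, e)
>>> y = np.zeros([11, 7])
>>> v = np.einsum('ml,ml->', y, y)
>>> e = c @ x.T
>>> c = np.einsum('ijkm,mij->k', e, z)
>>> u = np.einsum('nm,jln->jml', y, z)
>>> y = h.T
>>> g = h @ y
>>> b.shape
(3, 2, 11)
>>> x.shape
(3, 11)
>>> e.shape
(3, 11, 2, 3)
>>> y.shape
(2, 3)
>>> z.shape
(3, 3, 11)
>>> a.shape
(11, 3, 3)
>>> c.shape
(2,)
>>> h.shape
(3, 2)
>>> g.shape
(3, 3)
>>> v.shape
()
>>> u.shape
(3, 7, 3)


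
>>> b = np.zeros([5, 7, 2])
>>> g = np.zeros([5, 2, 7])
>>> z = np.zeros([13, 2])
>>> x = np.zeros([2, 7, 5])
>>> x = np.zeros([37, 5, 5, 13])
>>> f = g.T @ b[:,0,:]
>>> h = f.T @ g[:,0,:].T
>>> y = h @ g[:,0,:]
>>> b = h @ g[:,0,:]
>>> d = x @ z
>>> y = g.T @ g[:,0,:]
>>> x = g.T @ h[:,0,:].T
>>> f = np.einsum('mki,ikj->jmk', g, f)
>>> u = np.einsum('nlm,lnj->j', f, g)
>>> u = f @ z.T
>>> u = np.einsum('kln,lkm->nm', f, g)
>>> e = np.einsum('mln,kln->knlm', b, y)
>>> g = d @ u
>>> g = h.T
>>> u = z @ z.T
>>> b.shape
(2, 2, 7)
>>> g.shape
(5, 2, 2)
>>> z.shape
(13, 2)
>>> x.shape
(7, 2, 2)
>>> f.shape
(2, 5, 2)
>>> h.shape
(2, 2, 5)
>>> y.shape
(7, 2, 7)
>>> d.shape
(37, 5, 5, 2)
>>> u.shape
(13, 13)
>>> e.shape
(7, 7, 2, 2)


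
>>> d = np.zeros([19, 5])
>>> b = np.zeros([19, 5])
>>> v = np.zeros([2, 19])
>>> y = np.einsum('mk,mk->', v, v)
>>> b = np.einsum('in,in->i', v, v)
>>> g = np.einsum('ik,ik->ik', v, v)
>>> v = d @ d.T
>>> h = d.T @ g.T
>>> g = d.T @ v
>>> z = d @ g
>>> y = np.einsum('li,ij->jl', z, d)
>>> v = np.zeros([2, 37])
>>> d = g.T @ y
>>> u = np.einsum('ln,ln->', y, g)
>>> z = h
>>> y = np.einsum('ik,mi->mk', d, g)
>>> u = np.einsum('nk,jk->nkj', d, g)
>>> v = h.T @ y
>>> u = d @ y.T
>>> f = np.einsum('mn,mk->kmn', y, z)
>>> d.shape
(19, 19)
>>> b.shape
(2,)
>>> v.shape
(2, 19)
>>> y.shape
(5, 19)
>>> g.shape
(5, 19)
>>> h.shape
(5, 2)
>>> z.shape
(5, 2)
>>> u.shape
(19, 5)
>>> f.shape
(2, 5, 19)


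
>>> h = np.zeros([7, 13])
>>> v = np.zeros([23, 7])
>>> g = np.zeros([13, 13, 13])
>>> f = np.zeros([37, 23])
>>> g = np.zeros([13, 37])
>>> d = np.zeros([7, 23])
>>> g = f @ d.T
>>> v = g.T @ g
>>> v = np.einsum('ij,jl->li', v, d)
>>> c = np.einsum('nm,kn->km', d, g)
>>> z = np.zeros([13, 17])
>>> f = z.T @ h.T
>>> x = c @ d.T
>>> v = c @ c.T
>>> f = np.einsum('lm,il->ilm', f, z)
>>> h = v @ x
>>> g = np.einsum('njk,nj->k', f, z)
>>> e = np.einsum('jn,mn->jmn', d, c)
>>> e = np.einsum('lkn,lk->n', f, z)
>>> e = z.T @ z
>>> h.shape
(37, 7)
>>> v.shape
(37, 37)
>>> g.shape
(7,)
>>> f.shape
(13, 17, 7)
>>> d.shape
(7, 23)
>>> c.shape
(37, 23)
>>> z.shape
(13, 17)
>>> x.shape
(37, 7)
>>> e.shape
(17, 17)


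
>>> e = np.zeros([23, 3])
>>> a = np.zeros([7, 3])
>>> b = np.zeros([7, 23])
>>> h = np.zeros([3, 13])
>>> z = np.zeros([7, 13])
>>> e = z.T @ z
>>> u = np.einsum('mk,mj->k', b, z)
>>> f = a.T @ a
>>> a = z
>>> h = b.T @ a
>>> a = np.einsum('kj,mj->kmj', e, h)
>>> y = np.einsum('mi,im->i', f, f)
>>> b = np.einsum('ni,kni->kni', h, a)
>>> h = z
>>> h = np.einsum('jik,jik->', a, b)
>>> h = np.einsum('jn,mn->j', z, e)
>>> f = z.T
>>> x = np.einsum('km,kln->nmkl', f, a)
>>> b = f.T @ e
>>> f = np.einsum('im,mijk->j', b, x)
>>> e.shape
(13, 13)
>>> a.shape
(13, 23, 13)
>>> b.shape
(7, 13)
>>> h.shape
(7,)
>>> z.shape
(7, 13)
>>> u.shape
(23,)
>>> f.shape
(13,)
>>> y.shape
(3,)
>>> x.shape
(13, 7, 13, 23)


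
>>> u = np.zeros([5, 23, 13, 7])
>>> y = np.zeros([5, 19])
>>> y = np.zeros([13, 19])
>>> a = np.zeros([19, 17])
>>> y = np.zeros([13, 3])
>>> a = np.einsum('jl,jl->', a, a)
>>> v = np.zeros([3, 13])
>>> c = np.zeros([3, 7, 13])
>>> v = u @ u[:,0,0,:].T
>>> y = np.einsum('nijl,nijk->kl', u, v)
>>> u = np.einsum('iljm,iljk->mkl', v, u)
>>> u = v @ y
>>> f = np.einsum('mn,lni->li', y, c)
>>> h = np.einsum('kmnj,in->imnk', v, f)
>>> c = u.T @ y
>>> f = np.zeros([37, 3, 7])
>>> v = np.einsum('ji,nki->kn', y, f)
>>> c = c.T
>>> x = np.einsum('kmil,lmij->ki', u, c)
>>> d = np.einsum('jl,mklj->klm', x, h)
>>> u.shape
(5, 23, 13, 7)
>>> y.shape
(5, 7)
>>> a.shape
()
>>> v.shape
(3, 37)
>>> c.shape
(7, 23, 13, 7)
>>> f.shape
(37, 3, 7)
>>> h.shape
(3, 23, 13, 5)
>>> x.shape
(5, 13)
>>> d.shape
(23, 13, 3)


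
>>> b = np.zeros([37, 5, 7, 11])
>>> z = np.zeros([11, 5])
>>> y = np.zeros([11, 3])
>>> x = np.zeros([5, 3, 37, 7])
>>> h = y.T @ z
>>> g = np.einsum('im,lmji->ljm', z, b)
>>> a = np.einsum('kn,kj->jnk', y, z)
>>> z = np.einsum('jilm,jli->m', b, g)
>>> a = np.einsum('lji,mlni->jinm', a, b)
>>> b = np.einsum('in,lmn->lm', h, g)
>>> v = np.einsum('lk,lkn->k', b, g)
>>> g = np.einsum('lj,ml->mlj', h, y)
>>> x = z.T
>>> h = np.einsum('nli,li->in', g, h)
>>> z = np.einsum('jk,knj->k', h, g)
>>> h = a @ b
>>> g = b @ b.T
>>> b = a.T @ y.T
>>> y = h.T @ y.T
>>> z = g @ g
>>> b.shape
(37, 7, 11, 11)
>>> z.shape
(37, 37)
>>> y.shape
(7, 7, 11, 11)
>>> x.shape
(11,)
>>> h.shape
(3, 11, 7, 7)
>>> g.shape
(37, 37)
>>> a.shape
(3, 11, 7, 37)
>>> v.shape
(7,)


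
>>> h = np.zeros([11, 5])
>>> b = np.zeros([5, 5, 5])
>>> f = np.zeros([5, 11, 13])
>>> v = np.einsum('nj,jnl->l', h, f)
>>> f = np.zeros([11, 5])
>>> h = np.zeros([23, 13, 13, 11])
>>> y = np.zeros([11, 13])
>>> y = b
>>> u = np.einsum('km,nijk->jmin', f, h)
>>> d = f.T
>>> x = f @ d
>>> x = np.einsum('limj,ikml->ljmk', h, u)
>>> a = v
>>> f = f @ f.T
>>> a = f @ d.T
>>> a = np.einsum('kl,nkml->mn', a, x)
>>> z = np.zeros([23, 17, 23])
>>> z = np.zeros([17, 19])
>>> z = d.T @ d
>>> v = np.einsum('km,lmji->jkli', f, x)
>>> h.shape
(23, 13, 13, 11)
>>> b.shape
(5, 5, 5)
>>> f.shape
(11, 11)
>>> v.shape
(13, 11, 23, 5)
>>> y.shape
(5, 5, 5)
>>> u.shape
(13, 5, 13, 23)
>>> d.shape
(5, 11)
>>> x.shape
(23, 11, 13, 5)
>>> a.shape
(13, 23)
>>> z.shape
(11, 11)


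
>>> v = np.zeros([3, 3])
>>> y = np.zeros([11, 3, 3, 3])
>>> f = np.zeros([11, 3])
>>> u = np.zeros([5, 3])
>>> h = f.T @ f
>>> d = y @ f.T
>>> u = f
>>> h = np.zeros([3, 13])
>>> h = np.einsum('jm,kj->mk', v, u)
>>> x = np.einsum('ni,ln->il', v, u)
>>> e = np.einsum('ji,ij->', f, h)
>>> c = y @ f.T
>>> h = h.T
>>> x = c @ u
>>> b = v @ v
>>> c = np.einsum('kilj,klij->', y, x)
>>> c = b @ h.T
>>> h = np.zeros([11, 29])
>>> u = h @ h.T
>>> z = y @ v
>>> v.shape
(3, 3)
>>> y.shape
(11, 3, 3, 3)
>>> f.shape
(11, 3)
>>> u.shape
(11, 11)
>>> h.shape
(11, 29)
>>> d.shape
(11, 3, 3, 11)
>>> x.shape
(11, 3, 3, 3)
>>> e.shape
()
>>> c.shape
(3, 11)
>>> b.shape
(3, 3)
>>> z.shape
(11, 3, 3, 3)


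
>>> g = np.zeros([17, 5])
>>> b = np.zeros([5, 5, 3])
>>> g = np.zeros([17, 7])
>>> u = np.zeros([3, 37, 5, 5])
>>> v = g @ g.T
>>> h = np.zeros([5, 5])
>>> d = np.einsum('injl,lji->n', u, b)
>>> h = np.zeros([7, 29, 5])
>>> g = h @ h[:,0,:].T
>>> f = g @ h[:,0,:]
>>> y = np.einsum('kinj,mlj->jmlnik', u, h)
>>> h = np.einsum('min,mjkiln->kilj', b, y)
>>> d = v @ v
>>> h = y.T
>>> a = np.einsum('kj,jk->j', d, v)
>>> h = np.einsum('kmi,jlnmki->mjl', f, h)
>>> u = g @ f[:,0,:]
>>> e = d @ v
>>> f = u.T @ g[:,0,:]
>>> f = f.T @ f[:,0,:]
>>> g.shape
(7, 29, 7)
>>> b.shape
(5, 5, 3)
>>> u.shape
(7, 29, 5)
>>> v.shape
(17, 17)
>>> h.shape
(29, 3, 37)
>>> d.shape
(17, 17)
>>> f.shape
(7, 29, 7)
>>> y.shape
(5, 7, 29, 5, 37, 3)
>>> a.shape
(17,)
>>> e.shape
(17, 17)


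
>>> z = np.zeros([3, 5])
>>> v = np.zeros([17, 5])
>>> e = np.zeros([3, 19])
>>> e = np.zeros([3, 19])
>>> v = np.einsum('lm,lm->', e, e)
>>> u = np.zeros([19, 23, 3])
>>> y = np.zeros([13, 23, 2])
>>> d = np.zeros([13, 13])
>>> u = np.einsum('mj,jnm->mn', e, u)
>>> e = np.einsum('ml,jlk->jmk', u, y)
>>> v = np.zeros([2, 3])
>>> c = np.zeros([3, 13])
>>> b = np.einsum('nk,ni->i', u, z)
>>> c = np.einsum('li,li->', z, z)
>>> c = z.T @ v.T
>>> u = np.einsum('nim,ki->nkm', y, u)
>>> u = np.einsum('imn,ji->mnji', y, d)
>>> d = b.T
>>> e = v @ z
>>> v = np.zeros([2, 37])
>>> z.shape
(3, 5)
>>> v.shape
(2, 37)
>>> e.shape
(2, 5)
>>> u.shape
(23, 2, 13, 13)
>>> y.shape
(13, 23, 2)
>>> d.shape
(5,)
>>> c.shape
(5, 2)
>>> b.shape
(5,)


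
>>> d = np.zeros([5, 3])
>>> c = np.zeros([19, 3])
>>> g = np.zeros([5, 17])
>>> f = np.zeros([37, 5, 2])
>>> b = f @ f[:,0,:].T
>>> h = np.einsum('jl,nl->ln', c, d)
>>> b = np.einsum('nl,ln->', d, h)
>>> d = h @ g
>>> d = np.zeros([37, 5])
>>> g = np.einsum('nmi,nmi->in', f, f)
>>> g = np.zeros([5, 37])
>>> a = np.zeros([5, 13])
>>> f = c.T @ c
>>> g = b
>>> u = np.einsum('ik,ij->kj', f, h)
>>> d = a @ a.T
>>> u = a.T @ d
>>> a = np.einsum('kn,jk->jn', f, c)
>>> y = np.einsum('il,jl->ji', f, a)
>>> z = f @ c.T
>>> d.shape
(5, 5)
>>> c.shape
(19, 3)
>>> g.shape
()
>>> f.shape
(3, 3)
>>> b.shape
()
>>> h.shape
(3, 5)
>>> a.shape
(19, 3)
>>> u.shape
(13, 5)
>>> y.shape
(19, 3)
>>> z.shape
(3, 19)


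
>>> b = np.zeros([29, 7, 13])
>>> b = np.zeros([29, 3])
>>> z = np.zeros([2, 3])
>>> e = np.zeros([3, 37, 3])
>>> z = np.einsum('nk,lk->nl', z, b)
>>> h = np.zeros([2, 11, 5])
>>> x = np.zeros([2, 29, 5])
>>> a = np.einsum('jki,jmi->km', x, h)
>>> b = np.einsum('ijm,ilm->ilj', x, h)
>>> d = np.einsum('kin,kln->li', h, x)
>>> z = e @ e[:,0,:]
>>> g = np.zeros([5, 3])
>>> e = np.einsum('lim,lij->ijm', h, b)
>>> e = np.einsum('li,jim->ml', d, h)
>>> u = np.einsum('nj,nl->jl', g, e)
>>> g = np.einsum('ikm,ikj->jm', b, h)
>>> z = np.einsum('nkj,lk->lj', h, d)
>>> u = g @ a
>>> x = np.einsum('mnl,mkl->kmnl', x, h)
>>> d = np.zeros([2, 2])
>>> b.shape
(2, 11, 29)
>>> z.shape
(29, 5)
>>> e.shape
(5, 29)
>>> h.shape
(2, 11, 5)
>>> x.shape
(11, 2, 29, 5)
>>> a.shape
(29, 11)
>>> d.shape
(2, 2)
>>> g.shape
(5, 29)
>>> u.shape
(5, 11)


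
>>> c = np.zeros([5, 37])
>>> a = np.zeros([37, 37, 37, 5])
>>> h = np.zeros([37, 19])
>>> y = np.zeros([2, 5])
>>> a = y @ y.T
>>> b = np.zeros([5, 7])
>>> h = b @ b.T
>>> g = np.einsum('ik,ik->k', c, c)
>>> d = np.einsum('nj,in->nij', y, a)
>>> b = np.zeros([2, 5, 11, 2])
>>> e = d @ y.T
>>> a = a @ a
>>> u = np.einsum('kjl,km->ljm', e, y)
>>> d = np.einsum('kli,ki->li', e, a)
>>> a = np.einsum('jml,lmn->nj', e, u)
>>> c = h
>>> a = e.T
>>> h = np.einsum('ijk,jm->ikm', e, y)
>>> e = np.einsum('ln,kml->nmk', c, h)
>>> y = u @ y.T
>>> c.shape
(5, 5)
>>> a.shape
(2, 2, 2)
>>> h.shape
(2, 2, 5)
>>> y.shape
(2, 2, 2)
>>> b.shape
(2, 5, 11, 2)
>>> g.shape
(37,)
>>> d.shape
(2, 2)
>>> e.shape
(5, 2, 2)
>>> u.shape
(2, 2, 5)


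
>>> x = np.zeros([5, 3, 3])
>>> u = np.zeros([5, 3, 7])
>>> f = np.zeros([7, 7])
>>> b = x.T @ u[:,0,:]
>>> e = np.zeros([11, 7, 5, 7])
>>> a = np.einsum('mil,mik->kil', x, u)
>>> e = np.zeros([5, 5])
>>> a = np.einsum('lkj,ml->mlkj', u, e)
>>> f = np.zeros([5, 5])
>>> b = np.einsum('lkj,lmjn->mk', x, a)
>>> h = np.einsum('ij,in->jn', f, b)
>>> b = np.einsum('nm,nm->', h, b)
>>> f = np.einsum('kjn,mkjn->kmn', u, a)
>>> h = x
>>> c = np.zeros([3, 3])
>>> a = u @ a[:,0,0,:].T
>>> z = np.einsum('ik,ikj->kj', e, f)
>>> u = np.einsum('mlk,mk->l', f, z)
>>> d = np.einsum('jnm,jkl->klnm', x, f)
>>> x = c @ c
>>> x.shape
(3, 3)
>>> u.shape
(5,)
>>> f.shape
(5, 5, 7)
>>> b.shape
()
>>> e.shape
(5, 5)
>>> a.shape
(5, 3, 5)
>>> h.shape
(5, 3, 3)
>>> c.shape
(3, 3)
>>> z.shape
(5, 7)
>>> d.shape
(5, 7, 3, 3)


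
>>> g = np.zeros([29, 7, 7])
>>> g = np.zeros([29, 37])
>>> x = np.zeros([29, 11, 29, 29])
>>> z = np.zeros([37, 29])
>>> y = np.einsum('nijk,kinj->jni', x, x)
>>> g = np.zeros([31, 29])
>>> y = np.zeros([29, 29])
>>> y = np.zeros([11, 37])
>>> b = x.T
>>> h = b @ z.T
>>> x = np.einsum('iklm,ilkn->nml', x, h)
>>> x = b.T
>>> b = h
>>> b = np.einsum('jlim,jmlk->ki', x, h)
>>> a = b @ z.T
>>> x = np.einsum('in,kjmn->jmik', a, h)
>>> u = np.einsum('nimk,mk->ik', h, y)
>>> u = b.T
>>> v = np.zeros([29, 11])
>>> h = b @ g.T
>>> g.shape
(31, 29)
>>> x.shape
(29, 11, 37, 29)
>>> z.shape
(37, 29)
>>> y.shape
(11, 37)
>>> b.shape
(37, 29)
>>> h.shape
(37, 31)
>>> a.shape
(37, 37)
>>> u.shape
(29, 37)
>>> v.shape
(29, 11)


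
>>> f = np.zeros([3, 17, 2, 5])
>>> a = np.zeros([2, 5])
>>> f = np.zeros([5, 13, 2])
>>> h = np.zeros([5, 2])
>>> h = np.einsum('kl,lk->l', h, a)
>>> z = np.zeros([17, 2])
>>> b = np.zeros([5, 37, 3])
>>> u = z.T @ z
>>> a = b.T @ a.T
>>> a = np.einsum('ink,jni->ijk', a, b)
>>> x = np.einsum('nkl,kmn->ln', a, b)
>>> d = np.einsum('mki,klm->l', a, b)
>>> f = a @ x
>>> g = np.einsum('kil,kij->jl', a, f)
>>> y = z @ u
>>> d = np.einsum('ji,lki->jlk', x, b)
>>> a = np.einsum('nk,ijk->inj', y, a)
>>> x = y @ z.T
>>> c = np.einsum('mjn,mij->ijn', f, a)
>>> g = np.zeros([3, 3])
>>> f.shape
(3, 5, 3)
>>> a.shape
(3, 17, 5)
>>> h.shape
(2,)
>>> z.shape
(17, 2)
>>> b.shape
(5, 37, 3)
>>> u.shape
(2, 2)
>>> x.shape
(17, 17)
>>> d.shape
(2, 5, 37)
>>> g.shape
(3, 3)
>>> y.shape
(17, 2)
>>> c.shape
(17, 5, 3)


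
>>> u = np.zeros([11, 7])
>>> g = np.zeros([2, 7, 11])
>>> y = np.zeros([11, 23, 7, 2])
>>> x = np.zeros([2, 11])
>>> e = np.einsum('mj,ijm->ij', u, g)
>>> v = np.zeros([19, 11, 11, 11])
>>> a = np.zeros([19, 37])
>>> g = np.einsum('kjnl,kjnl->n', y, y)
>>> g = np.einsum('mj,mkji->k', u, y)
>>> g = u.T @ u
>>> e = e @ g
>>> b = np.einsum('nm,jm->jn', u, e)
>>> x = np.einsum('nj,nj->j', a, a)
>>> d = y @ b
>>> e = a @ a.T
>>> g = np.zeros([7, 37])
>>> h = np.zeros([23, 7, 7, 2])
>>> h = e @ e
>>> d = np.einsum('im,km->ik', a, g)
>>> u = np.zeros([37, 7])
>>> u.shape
(37, 7)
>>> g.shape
(7, 37)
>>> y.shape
(11, 23, 7, 2)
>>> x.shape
(37,)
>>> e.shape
(19, 19)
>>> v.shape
(19, 11, 11, 11)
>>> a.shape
(19, 37)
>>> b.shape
(2, 11)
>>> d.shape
(19, 7)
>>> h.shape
(19, 19)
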